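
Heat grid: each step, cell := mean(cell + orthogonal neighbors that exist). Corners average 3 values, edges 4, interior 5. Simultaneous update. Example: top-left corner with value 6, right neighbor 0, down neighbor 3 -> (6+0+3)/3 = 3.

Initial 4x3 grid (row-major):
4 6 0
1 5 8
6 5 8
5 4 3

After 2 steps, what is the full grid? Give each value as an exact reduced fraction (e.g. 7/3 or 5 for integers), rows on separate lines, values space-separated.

After step 1:
  11/3 15/4 14/3
  4 5 21/4
  17/4 28/5 6
  5 17/4 5
After step 2:
  137/36 205/48 41/9
  203/48 118/25 251/48
  377/80 251/50 437/80
  9/2 397/80 61/12

Answer: 137/36 205/48 41/9
203/48 118/25 251/48
377/80 251/50 437/80
9/2 397/80 61/12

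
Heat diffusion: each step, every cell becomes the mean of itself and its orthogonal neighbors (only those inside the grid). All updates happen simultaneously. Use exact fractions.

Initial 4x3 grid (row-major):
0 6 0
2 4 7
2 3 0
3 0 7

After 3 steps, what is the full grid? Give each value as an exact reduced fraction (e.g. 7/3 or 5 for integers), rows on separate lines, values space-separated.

Answer: 394/135 7049/2400 3817/1080
4483/1800 1623/500 11341/3600
596/225 5187/2000 11911/3600
4843/2160 4501/1600 5993/2160

Derivation:
After step 1:
  8/3 5/2 13/3
  2 22/5 11/4
  5/2 9/5 17/4
  5/3 13/4 7/3
After step 2:
  43/18 139/40 115/36
  347/120 269/100 59/15
  239/120 81/25 167/60
  89/36 181/80 59/18
After step 3:
  394/135 7049/2400 3817/1080
  4483/1800 1623/500 11341/3600
  596/225 5187/2000 11911/3600
  4843/2160 4501/1600 5993/2160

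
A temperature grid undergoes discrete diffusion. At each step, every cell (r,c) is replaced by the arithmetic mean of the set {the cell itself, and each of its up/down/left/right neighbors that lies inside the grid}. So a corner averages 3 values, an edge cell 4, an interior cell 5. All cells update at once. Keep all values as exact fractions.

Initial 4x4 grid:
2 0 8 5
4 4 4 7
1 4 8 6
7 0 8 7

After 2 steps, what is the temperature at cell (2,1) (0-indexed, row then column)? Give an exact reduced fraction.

Step 1: cell (2,1) = 17/5
Step 2: cell (2,1) = 427/100
Full grid after step 2:
  11/4 259/80 1237/240 197/36
  239/80 381/100 503/100 761/120
  769/240 427/100 567/100 51/8
  137/36 497/120 47/8 79/12

Answer: 427/100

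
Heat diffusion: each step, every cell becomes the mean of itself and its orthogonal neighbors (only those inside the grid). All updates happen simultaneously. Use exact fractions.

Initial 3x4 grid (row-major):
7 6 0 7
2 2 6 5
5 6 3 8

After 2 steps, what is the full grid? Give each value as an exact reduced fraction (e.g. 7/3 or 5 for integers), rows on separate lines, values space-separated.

Answer: 17/4 179/40 157/40 61/12
133/30 387/100 123/25 571/120
37/9 1109/240 1097/240 211/36

Derivation:
After step 1:
  5 15/4 19/4 4
  4 22/5 16/5 13/2
  13/3 4 23/4 16/3
After step 2:
  17/4 179/40 157/40 61/12
  133/30 387/100 123/25 571/120
  37/9 1109/240 1097/240 211/36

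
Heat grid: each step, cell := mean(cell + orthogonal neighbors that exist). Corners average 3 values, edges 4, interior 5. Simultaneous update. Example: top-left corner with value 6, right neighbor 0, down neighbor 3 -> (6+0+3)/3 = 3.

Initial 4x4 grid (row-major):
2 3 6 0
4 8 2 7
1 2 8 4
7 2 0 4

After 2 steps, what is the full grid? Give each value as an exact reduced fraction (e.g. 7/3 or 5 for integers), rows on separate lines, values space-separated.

Answer: 23/6 143/40 541/120 31/9
281/80 227/50 96/25 293/60
887/240 349/100 457/100 223/60
115/36 827/240 727/240 143/36

Derivation:
After step 1:
  3 19/4 11/4 13/3
  15/4 19/5 31/5 13/4
  7/2 21/5 16/5 23/4
  10/3 11/4 7/2 8/3
After step 2:
  23/6 143/40 541/120 31/9
  281/80 227/50 96/25 293/60
  887/240 349/100 457/100 223/60
  115/36 827/240 727/240 143/36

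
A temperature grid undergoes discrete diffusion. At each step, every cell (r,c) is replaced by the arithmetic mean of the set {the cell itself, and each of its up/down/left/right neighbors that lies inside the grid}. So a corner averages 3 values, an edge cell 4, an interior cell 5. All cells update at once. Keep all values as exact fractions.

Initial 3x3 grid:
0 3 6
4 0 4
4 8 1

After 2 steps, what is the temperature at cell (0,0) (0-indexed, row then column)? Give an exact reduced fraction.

Step 1: cell (0,0) = 7/3
Step 2: cell (0,0) = 79/36
Full grid after step 2:
  79/36 763/240 28/9
  101/30 281/100 913/240
  127/36 1003/240 31/9

Answer: 79/36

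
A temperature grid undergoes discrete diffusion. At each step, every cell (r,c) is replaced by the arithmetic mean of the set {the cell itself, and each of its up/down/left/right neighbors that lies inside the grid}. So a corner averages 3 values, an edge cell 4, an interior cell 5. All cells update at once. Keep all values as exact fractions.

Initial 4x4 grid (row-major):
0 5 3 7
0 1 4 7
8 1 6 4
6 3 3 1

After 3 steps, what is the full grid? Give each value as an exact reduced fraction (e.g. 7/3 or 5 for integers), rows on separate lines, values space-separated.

Answer: 1303/540 671/225 733/180 652/135
2549/900 1162/375 6013/1500 331/72
1561/450 10793/3000 11099/3000 7369/1800
4349/1080 13253/3600 13073/3600 3863/1080

Derivation:
After step 1:
  5/3 9/4 19/4 17/3
  9/4 11/5 21/5 11/2
  15/4 19/5 18/5 9/2
  17/3 13/4 13/4 8/3
After step 2:
  37/18 163/60 253/60 191/36
  37/15 147/50 81/20 149/30
  58/15 83/25 387/100 61/15
  38/9 479/120 383/120 125/36
After step 3:
  1303/540 671/225 733/180 652/135
  2549/900 1162/375 6013/1500 331/72
  1561/450 10793/3000 11099/3000 7369/1800
  4349/1080 13253/3600 13073/3600 3863/1080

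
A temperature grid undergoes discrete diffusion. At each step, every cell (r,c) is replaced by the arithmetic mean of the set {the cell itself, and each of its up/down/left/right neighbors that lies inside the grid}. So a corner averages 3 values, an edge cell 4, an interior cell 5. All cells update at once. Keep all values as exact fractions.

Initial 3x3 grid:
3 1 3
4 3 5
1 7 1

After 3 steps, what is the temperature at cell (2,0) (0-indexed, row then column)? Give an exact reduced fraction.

Answer: 167/48

Derivation:
Step 1: cell (2,0) = 4
Step 2: cell (2,0) = 13/4
Step 3: cell (2,0) = 167/48
Full grid after step 3:
  1301/432 4163/1440 227/72
  8851/2880 1349/400 581/180
  167/48 611/180 391/108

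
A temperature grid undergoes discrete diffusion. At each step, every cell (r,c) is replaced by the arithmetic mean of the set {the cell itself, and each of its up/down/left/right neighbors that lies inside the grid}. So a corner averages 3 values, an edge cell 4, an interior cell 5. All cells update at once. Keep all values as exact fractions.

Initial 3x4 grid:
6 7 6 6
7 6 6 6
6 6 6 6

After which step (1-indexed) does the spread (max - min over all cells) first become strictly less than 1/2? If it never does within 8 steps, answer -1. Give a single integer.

Step 1: max=20/3, min=6, spread=2/3
Step 2: max=513/80, min=6, spread=33/80
  -> spread < 1/2 first at step 2
Step 3: max=13819/2160, min=6, spread=859/2160
Step 4: max=819203/129600, min=10879/1800, spread=7183/25920
Step 5: max=48995077/7776000, min=654211/108000, spread=378377/1555200
Step 6: max=2925021623/466560000, min=6569789/1080000, spread=3474911/18662400
Step 7: max=175044400357/27993600000, min=592653989/97200000, spread=174402061/1119744000
Step 8: max=10474980566063/1679616000000, min=71295816727/11664000000, spread=1667063659/13436928000

Answer: 2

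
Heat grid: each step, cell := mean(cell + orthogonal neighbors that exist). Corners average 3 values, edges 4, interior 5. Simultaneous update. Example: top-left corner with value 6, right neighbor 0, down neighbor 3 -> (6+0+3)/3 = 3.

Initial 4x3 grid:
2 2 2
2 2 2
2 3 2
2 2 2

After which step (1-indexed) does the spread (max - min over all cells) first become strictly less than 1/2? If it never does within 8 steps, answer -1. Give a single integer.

Step 1: max=9/4, min=2, spread=1/4
  -> spread < 1/2 first at step 1
Step 2: max=223/100, min=2, spread=23/100
Step 3: max=10411/4800, min=813/400, spread=131/960
Step 4: max=92951/43200, min=14791/7200, spread=841/8640
Step 5: max=37102051/17280000, min=2973373/1440000, spread=56863/691200
Step 6: max=332574341/155520000, min=26909543/12960000, spread=386393/6220800
Step 7: max=132809723131/62208000000, min=10788358813/5184000000, spread=26795339/497664000
Step 8: max=7948775714129/3732480000000, min=649166149667/311040000000, spread=254051069/5971968000

Answer: 1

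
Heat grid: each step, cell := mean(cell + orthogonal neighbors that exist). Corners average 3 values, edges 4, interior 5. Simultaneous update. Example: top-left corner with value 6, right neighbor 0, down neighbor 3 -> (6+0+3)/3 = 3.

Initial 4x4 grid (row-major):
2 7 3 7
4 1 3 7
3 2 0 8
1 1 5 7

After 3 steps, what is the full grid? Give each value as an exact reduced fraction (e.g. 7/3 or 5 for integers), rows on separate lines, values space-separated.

Answer: 7589/2160 25571/7200 32443/7200 2677/540
2527/900 20027/6000 5827/1500 36733/7200
2243/900 7661/3000 4703/1200 34213/7200
2267/1080 9767/3600 13079/3600 10501/2160

Derivation:
After step 1:
  13/3 13/4 5 17/3
  5/2 17/5 14/5 25/4
  5/2 7/5 18/5 11/2
  5/3 9/4 13/4 20/3
After step 2:
  121/36 959/240 1003/240 203/36
  191/60 267/100 421/100 1213/240
  121/60 263/100 331/100 1321/240
  77/36 257/120 473/120 185/36
After step 3:
  7589/2160 25571/7200 32443/7200 2677/540
  2527/900 20027/6000 5827/1500 36733/7200
  2243/900 7661/3000 4703/1200 34213/7200
  2267/1080 9767/3600 13079/3600 10501/2160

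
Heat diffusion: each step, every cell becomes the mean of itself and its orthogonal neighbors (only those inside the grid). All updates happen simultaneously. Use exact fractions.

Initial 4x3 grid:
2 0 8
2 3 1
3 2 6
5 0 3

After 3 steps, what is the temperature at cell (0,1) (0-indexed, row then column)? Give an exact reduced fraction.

Answer: 40213/14400

Derivation:
Step 1: cell (0,1) = 13/4
Step 2: cell (0,1) = 551/240
Step 3: cell (0,1) = 40213/14400
Full grid after step 3:
  4871/2160 40213/14400 2137/720
  9127/3600 15527/6000 3859/1200
  9137/3600 8591/3000 3529/1200
  1477/540 19579/7200 89/30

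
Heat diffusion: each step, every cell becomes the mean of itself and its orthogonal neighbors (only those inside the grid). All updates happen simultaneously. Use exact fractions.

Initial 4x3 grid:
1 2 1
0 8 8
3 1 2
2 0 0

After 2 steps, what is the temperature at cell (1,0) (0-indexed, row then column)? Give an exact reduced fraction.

Answer: 93/40

Derivation:
Step 1: cell (1,0) = 3
Step 2: cell (1,0) = 93/40
Full grid after step 2:
  7/3 43/15 137/36
  93/40 347/100 449/120
  269/120 58/25 329/120
  47/36 353/240 25/18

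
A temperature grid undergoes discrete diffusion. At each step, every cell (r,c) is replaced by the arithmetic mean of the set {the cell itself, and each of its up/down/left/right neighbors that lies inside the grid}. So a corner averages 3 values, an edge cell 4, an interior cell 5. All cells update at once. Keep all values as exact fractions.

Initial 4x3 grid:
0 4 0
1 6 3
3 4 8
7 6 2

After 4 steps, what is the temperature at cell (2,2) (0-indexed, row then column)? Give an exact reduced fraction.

Step 1: cell (2,2) = 17/4
Step 2: cell (2,2) = 577/120
Step 3: cell (2,2) = 1579/360
Step 4: cell (2,2) = 23681/5400
Full grid after step 4:
  18679/6480 28451/9600 41833/12960
  142727/43200 266/75 39463/10800
  177223/43200 60473/14400 23681/5400
  116159/25920 812357/172800 121409/25920

Answer: 23681/5400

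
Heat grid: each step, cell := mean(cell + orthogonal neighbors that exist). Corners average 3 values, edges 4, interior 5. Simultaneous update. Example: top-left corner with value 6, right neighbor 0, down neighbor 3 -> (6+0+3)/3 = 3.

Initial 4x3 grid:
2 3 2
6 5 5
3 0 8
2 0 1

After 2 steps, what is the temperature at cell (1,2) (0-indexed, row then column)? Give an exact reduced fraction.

Answer: 469/120

Derivation:
Step 1: cell (1,2) = 5
Step 2: cell (1,2) = 469/120
Full grid after step 2:
  32/9 69/20 34/9
  853/240 19/5 469/120
  697/240 14/5 147/40
  31/18 517/240 29/12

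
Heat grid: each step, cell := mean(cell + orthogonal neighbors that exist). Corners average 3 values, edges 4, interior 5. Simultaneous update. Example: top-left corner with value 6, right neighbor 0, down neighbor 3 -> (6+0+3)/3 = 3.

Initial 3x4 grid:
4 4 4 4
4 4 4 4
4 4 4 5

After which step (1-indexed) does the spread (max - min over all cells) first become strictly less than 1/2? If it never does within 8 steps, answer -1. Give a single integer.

Answer: 1

Derivation:
Step 1: max=13/3, min=4, spread=1/3
  -> spread < 1/2 first at step 1
Step 2: max=77/18, min=4, spread=5/18
Step 3: max=905/216, min=4, spread=41/216
Step 4: max=107897/25920, min=4, spread=4217/25920
Step 5: max=6429949/1555200, min=28879/7200, spread=38417/311040
Step 6: max=384448211/93312000, min=578597/144000, spread=1903471/18662400
Step 7: max=22995869089/5598720000, min=17395759/4320000, spread=18038617/223948800
Step 8: max=1376960982851/335923200000, min=1568126759/388800000, spread=883978523/13436928000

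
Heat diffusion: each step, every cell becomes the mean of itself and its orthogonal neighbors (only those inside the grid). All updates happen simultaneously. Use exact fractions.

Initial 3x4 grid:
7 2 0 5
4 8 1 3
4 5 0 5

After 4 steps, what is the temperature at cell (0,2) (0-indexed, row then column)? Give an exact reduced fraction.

Answer: 691573/216000

Derivation:
Step 1: cell (0,2) = 2
Step 2: cell (0,2) = 679/240
Step 3: cell (0,2) = 21829/7200
Step 4: cell (0,2) = 691573/216000
Full grid after step 4:
  551263/129600 812633/216000 691573/216000 93707/32400
  3704137/864000 1391693/360000 72223/22500 1265761/432000
  558013/129600 207377/54000 178237/54000 193939/64800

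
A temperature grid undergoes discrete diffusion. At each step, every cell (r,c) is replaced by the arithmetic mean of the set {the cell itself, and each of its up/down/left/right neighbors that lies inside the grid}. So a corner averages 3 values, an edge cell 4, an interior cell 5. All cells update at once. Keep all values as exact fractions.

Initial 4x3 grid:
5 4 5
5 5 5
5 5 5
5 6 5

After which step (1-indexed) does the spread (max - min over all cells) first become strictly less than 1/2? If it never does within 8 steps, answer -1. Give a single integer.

Answer: 3

Derivation:
Step 1: max=16/3, min=14/3, spread=2/3
Step 2: max=1267/240, min=1133/240, spread=67/120
Step 3: max=11237/2160, min=10363/2160, spread=437/1080
  -> spread < 1/2 first at step 3
Step 4: max=893951/172800, min=834049/172800, spread=29951/86400
Step 5: max=7982761/1555200, min=7569239/1555200, spread=206761/777600
Step 6: max=636510763/124416000, min=607649237/124416000, spread=14430763/62208000
Step 7: max=7604814109/1492992000, min=7325105891/1492992000, spread=139854109/746496000
Step 8: max=455012143559/89579520000, min=440783056441/89579520000, spread=7114543559/44789760000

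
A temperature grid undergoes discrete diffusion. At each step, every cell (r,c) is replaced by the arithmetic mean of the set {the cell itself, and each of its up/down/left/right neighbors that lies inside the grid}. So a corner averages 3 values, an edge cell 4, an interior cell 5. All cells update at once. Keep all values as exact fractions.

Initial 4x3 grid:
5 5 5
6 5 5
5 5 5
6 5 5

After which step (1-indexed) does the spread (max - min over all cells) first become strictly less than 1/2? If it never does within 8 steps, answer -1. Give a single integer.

Step 1: max=11/2, min=5, spread=1/2
Step 2: max=193/36, min=5, spread=13/36
  -> spread < 1/2 first at step 2
Step 3: max=38057/7200, min=1007/200, spread=361/1440
Step 4: max=679969/129600, min=27361/5400, spread=4661/25920
Step 5: max=33798863/6480000, min=10996621/2160000, spread=809/6480
Step 6: max=2426890399/466560000, min=99235301/19440000, spread=1809727/18662400
Step 7: max=145212447941/27993600000, min=746200573/145800000, spread=77677517/1119744000
Step 8: max=8699978394319/1679616000000, min=59779066451/11664000000, spread=734342603/13436928000

Answer: 2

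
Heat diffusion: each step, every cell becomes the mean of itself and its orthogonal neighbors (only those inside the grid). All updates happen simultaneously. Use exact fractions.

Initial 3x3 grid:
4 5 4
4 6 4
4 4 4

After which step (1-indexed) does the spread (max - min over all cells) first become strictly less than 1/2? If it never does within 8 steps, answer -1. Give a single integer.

Answer: 2

Derivation:
Step 1: max=19/4, min=4, spread=3/4
Step 2: max=457/100, min=171/40, spread=59/200
  -> spread < 1/2 first at step 2
Step 3: max=65267/14400, min=389/90, spread=1009/4800
Step 4: max=580747/129600, min=627679/144000, spread=158359/1296000
Step 5: max=231645803/51840000, min=355129/81000, spread=4363243/51840000
Step 6: max=2076463123/466560000, min=2278270211/518400000, spread=260199331/4665600000
Step 7: max=829424851427/186624000000, min=1713098473/388800000, spread=7137584387/186624000000
Step 8: max=49682255613169/11197440000000, min=2743636409933/622080000000, spread=3799043/143327232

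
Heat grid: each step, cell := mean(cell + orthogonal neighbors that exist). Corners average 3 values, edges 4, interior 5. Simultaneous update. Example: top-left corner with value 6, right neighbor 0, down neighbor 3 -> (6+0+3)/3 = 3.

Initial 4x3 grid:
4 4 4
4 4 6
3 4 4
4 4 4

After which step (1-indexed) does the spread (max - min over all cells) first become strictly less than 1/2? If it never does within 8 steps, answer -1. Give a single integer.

Answer: 4

Derivation:
Step 1: max=14/3, min=11/3, spread=1
Step 2: max=271/60, min=449/120, spread=31/40
Step 3: max=2371/540, min=4109/1080, spread=211/360
Step 4: max=34709/8100, min=126251/32400, spread=839/2160
  -> spread < 1/2 first at step 4
Step 5: max=4135667/972000, min=3813887/972000, spread=5363/16200
Step 6: max=30681821/7290000, min=115687859/29160000, spread=93859/388800
Step 7: max=1830723139/437400000, min=6980238331/1749600000, spread=4568723/23328000
Step 8: max=218463295627/52488000000, min=421200124379/104976000000, spread=8387449/55987200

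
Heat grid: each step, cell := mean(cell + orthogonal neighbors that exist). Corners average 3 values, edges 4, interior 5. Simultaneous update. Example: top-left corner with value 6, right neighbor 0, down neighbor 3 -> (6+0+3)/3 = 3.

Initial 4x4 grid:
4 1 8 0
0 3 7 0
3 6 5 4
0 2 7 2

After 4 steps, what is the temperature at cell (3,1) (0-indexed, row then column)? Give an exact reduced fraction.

Step 1: cell (3,1) = 15/4
Step 2: cell (3,1) = 793/240
Step 3: cell (3,1) = 5087/1440
Step 4: cell (3,1) = 148541/43200
Full grid after step 4:
  195013/64800 356993/108000 381389/108000 113969/32400
  645901/216000 610831/180000 333323/90000 195877/54000
  25909/8640 313727/90000 685877/180000 1669/432
  3965/1296 148541/43200 168133/43200 252407/64800

Answer: 148541/43200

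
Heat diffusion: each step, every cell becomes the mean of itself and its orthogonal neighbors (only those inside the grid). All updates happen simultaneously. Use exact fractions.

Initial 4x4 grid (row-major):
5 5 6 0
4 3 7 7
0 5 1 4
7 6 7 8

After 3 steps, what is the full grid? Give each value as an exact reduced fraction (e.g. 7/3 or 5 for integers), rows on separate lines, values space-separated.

Answer: 9313/2160 31471/7200 33119/7200 9863/2160
7159/1800 26539/6000 27149/6000 17047/3600
7709/1800 25937/6000 29699/6000 18043/3600
1903/432 35861/7200 37301/7200 11873/2160

Derivation:
After step 1:
  14/3 19/4 9/2 13/3
  3 24/5 24/5 9/2
  4 3 24/5 5
  13/3 25/4 11/2 19/3
After step 2:
  149/36 1123/240 1103/240 40/9
  247/60 407/100 117/25 559/120
  43/12 457/100 231/50 619/120
  175/36 229/48 1373/240 101/18
After step 3:
  9313/2160 31471/7200 33119/7200 9863/2160
  7159/1800 26539/6000 27149/6000 17047/3600
  7709/1800 25937/6000 29699/6000 18043/3600
  1903/432 35861/7200 37301/7200 11873/2160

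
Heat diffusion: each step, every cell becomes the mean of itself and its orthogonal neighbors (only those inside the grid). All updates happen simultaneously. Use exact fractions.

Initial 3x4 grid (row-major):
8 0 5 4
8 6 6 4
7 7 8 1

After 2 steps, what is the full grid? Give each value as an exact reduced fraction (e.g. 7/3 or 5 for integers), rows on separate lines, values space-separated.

After step 1:
  16/3 19/4 15/4 13/3
  29/4 27/5 29/5 15/4
  22/3 7 11/2 13/3
After step 2:
  52/9 577/120 559/120 71/18
  1519/240 151/25 121/25 1093/240
  259/36 757/120 679/120 163/36

Answer: 52/9 577/120 559/120 71/18
1519/240 151/25 121/25 1093/240
259/36 757/120 679/120 163/36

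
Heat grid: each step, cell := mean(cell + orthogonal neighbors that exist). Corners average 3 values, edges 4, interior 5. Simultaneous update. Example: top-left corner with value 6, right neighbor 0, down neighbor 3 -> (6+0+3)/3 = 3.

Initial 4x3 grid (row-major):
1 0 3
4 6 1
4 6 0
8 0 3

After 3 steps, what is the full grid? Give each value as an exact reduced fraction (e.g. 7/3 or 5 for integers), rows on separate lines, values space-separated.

Answer: 6079/2160 2009/800 2437/1080
24121/7200 6031/2000 8923/3600
3209/800 3273/1000 1663/600
1417/360 16859/4800 1919/720

Derivation:
After step 1:
  5/3 5/2 4/3
  15/4 17/5 5/2
  11/2 16/5 5/2
  4 17/4 1
After step 2:
  95/36 89/40 19/9
  859/240 307/100 73/30
  329/80 377/100 23/10
  55/12 249/80 31/12
After step 3:
  6079/2160 2009/800 2437/1080
  24121/7200 6031/2000 8923/3600
  3209/800 3273/1000 1663/600
  1417/360 16859/4800 1919/720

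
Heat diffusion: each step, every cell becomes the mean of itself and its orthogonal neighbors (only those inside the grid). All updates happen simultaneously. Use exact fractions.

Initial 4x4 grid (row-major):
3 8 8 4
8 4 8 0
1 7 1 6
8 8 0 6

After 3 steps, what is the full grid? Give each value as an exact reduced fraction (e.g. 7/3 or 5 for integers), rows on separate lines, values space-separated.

After step 1:
  19/3 23/4 7 4
  4 7 21/5 9/2
  6 21/5 22/5 13/4
  17/3 23/4 15/4 4
After step 2:
  193/36 313/48 419/80 31/6
  35/6 503/100 271/50 319/80
  149/30 547/100 99/25 323/80
  209/36 581/120 179/40 11/3
After step 3:
  2551/432 39869/7200 4469/800 1727/360
  1192/225 33929/6000 4727/1000 11167/2400
  4967/900 14561/3000 1869/400 9391/2400
  5621/1080 18533/3600 5083/1200 2923/720

Answer: 2551/432 39869/7200 4469/800 1727/360
1192/225 33929/6000 4727/1000 11167/2400
4967/900 14561/3000 1869/400 9391/2400
5621/1080 18533/3600 5083/1200 2923/720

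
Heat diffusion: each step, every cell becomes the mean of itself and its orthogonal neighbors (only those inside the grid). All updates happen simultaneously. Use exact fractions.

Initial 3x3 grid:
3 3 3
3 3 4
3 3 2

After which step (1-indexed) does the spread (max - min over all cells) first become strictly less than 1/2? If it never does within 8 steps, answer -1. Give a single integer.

Step 1: max=10/3, min=11/4, spread=7/12
Step 2: max=47/15, min=35/12, spread=13/60
  -> spread < 1/2 first at step 2
Step 3: max=422/135, min=14173/4800, spread=7483/43200
Step 4: max=332221/108000, min=128543/43200, spread=21727/216000
Step 5: max=2983711/972000, min=17277319/5760000, spread=10906147/155520000
Step 6: max=356120059/116640000, min=467265287/155520000, spread=36295/746496
Step 7: max=5333315837/1749600000, min=28125837589/9331200000, spread=305773/8957952
Step 8: max=1277320579381/419904000000, min=1689677694383/559872000000, spread=2575951/107495424

Answer: 2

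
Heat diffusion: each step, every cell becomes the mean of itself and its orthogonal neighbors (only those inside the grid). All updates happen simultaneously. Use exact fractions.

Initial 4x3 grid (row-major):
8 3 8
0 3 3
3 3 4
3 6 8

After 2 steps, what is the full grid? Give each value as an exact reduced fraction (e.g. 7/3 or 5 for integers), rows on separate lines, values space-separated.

After step 1:
  11/3 11/2 14/3
  7/2 12/5 9/2
  9/4 19/5 9/2
  4 5 6
After step 2:
  38/9 487/120 44/9
  709/240 197/50 241/60
  271/80 359/100 47/10
  15/4 47/10 31/6

Answer: 38/9 487/120 44/9
709/240 197/50 241/60
271/80 359/100 47/10
15/4 47/10 31/6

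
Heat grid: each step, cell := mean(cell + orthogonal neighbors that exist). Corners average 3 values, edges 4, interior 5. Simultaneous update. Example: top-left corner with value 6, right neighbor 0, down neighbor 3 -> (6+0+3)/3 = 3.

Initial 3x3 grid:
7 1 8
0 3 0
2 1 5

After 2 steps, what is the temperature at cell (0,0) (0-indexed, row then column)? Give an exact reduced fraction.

Step 1: cell (0,0) = 8/3
Step 2: cell (0,0) = 125/36
Full grid after step 2:
  125/36 137/48 47/12
  23/12 31/10 5/2
  9/4 27/16 35/12

Answer: 125/36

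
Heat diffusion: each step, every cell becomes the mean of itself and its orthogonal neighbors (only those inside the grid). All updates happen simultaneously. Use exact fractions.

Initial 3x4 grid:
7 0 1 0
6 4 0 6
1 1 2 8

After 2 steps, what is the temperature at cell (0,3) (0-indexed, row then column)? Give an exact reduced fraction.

Answer: 73/36

Derivation:
Step 1: cell (0,3) = 7/3
Step 2: cell (0,3) = 73/36
Full grid after step 2:
  71/18 587/240 491/240 73/36
  137/40 143/50 113/50 413/120
  55/18 577/240 761/240 139/36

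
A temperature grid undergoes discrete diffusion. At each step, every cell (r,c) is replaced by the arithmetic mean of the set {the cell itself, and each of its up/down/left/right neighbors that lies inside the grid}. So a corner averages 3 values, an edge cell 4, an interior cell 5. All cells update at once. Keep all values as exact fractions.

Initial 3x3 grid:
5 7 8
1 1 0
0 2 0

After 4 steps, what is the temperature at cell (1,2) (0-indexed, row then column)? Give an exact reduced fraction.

Step 1: cell (1,2) = 9/4
Step 2: cell (1,2) = 607/240
Step 3: cell (1,2) = 37289/14400
Step 4: cell (1,2) = 2242783/864000
Full grid after step 4:
  102631/32400 2858783/864000 71029/21600
  2145533/864000 19027/7500 2242783/864000
  39379/21600 1556533/864000 61781/32400

Answer: 2242783/864000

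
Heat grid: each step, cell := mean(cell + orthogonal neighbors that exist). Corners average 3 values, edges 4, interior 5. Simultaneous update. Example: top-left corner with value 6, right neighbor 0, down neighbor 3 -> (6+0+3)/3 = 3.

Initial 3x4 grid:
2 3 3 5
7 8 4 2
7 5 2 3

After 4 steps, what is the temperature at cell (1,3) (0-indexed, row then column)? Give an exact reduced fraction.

Answer: 1542053/432000

Derivation:
Step 1: cell (1,3) = 7/2
Step 2: cell (1,3) = 389/120
Step 3: cell (1,3) = 24967/7200
Step 4: cell (1,3) = 1542053/432000
Full grid after step 4:
  104009/21600 321263/72000 848729/216000 7321/2025
  548887/108000 839327/180000 180613/45000 1542053/432000
  42469/8100 520207/108000 439927/108000 234647/64800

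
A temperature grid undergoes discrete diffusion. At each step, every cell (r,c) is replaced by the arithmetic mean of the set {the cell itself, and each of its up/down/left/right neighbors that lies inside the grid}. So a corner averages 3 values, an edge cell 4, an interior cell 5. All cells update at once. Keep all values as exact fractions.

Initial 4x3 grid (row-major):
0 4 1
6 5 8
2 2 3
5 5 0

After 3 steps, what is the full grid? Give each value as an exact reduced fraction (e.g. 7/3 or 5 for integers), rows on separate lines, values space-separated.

After step 1:
  10/3 5/2 13/3
  13/4 5 17/4
  15/4 17/5 13/4
  4 3 8/3
After step 2:
  109/36 91/24 133/36
  23/6 92/25 101/24
  18/5 92/25 407/120
  43/12 49/15 107/36
After step 3:
  767/216 25549/7200 421/108
  12727/3600 2879/750 13477/3600
  4409/1200 10571/3000 12827/3600
  209/60 1519/450 3467/1080

Answer: 767/216 25549/7200 421/108
12727/3600 2879/750 13477/3600
4409/1200 10571/3000 12827/3600
209/60 1519/450 3467/1080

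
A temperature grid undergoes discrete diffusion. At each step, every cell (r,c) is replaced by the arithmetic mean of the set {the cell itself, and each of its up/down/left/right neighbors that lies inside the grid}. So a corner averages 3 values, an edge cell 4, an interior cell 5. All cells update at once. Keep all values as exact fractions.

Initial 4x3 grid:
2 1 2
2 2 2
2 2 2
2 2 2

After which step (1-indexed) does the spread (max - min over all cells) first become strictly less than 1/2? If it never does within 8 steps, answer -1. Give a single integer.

Answer: 1

Derivation:
Step 1: max=2, min=5/3, spread=1/3
  -> spread < 1/2 first at step 1
Step 2: max=2, min=413/240, spread=67/240
Step 3: max=2, min=3883/2160, spread=437/2160
Step 4: max=1991/1000, min=1570469/864000, spread=29951/172800
Step 5: max=6671/3375, min=14336179/7776000, spread=206761/1555200
Step 6: max=10634329/5400000, min=5764604429/3110400000, spread=14430763/124416000
Step 7: max=846347273/432000000, min=348140258311/186624000000, spread=139854109/1492992000
Step 8: max=75908771023/38880000000, min=20972408109749/11197440000000, spread=7114543559/89579520000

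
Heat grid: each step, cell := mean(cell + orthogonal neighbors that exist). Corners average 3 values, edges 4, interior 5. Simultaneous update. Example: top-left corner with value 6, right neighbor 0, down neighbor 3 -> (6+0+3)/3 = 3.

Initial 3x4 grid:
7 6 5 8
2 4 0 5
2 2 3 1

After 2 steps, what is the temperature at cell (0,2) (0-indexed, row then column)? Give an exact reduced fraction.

Step 1: cell (0,2) = 19/4
Step 2: cell (0,2) = 393/80
Full grid after step 2:
  19/4 361/80 393/80 19/4
  271/80 91/25 319/100 159/40
  17/6 181/80 213/80 8/3

Answer: 393/80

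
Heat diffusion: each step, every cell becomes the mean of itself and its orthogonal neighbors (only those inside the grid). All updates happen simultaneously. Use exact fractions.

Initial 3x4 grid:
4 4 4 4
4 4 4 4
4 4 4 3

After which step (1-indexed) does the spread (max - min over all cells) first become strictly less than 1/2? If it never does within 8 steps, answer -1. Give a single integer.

Answer: 1

Derivation:
Step 1: max=4, min=11/3, spread=1/3
  -> spread < 1/2 first at step 1
Step 2: max=4, min=67/18, spread=5/18
Step 3: max=4, min=823/216, spread=41/216
Step 4: max=4, min=99463/25920, spread=4217/25920
Step 5: max=28721/7200, min=6011651/1555200, spread=38417/311040
Step 6: max=573403/144000, min=362047789/93312000, spread=1903471/18662400
Step 7: max=17164241/4320000, min=21793890911/5598720000, spread=18038617/223948800
Step 8: max=1542273241/388800000, min=1310424617149/335923200000, spread=883978523/13436928000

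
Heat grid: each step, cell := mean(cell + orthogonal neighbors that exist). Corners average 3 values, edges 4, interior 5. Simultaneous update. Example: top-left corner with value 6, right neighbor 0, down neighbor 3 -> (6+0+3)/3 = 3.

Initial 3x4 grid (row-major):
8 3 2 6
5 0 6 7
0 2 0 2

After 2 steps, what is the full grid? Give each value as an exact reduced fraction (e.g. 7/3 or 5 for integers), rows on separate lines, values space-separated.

After step 1:
  16/3 13/4 17/4 5
  13/4 16/5 3 21/4
  7/3 1/2 5/2 3
After step 2:
  71/18 481/120 31/8 29/6
  847/240 66/25 91/25 65/16
  73/36 32/15 9/4 43/12

Answer: 71/18 481/120 31/8 29/6
847/240 66/25 91/25 65/16
73/36 32/15 9/4 43/12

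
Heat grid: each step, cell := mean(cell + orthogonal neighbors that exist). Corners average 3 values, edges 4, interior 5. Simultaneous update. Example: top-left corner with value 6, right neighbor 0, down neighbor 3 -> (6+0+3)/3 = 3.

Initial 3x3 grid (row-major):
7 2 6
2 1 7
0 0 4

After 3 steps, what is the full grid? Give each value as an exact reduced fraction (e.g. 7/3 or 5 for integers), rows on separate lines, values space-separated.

Answer: 3407/1080 13127/3600 1459/360
18179/7200 5957/2000 26029/7200
4159/2160 34333/14400 6499/2160

Derivation:
After step 1:
  11/3 4 5
  5/2 12/5 9/2
  2/3 5/4 11/3
After step 2:
  61/18 113/30 9/2
  277/120 293/100 467/120
  53/36 479/240 113/36
After step 3:
  3407/1080 13127/3600 1459/360
  18179/7200 5957/2000 26029/7200
  4159/2160 34333/14400 6499/2160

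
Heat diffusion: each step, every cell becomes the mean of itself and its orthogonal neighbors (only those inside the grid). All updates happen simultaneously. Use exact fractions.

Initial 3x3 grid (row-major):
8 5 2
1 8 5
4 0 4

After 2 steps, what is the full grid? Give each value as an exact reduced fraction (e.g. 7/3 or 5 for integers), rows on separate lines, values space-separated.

Answer: 47/9 1093/240 29/6
923/240 471/100 311/80
131/36 187/60 47/12

Derivation:
After step 1:
  14/3 23/4 4
  21/4 19/5 19/4
  5/3 4 3
After step 2:
  47/9 1093/240 29/6
  923/240 471/100 311/80
  131/36 187/60 47/12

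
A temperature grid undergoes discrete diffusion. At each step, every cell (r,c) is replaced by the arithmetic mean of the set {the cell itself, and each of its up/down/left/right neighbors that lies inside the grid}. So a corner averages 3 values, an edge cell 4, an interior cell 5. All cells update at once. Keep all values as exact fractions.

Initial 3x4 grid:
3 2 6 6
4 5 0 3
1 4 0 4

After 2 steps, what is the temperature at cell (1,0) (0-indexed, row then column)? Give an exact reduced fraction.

Step 1: cell (1,0) = 13/4
Step 2: cell (1,0) = 49/16
Full grid after step 2:
  41/12 27/8 153/40 47/12
  49/16 311/100 291/100 803/240
  35/12 21/8 289/120 91/36

Answer: 49/16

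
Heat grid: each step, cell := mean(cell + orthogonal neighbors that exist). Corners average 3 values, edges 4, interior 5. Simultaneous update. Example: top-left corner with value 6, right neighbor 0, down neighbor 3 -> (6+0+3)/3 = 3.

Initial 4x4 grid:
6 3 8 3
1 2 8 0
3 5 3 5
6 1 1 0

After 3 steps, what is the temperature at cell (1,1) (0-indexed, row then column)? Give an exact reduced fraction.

Step 1: cell (1,1) = 19/5
Step 2: cell (1,1) = 371/100
Step 3: cell (1,1) = 1463/375
Full grid after step 3:
  518/135 29303/7200 31759/7200 8917/2160
  25373/7200 1463/375 22819/6000 6901/1800
  989/288 19343/6000 3347/1000 1687/600
  6713/2160 2237/720 3019/1200 101/40

Answer: 1463/375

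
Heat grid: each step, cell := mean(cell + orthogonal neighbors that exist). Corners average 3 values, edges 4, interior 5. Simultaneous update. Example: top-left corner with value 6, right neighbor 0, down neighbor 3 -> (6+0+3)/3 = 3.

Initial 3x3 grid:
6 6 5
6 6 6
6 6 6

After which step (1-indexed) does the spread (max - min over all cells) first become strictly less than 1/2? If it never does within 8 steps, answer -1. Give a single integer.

Step 1: max=6, min=17/3, spread=1/3
  -> spread < 1/2 first at step 1
Step 2: max=6, min=103/18, spread=5/18
Step 3: max=6, min=1255/216, spread=41/216
Step 4: max=2149/360, min=75629/12960, spread=347/2592
Step 5: max=21443/3600, min=4558663/777600, spread=2921/31104
Step 6: max=2566517/432000, min=274107461/46656000, spread=24611/373248
Step 7: max=57663259/9720000, min=16477437967/2799360000, spread=207329/4478976
Step 8: max=3071598401/518400000, min=989739647549/167961600000, spread=1746635/53747712

Answer: 1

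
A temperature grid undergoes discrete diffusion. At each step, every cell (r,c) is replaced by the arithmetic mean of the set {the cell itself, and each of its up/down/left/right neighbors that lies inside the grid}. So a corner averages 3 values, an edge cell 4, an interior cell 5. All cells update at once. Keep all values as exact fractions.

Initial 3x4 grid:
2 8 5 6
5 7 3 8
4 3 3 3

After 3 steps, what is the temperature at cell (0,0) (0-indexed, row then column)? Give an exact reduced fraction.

Step 1: cell (0,0) = 5
Step 2: cell (0,0) = 5
Step 3: cell (0,0) = 599/120
Full grid after step 3:
  599/120 6259/1200 2399/450 1489/270
  3771/800 9519/2000 9969/2000 2987/600
  1043/240 10543/2400 31309/7200 9937/2160

Answer: 599/120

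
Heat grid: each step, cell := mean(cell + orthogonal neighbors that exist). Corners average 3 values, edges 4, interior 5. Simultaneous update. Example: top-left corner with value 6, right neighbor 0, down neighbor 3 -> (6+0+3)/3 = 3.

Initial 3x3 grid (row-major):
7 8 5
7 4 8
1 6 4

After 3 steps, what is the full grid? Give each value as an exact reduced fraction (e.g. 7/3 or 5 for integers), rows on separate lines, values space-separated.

Answer: 13391/2160 21703/3600 4567/720
25829/4800 11723/2000 27079/4800
5573/1080 71687/14400 247/45

Derivation:
After step 1:
  22/3 6 7
  19/4 33/5 21/4
  14/3 15/4 6
After step 2:
  217/36 101/15 73/12
  467/80 527/100 497/80
  79/18 1261/240 5
After step 3:
  13391/2160 21703/3600 4567/720
  25829/4800 11723/2000 27079/4800
  5573/1080 71687/14400 247/45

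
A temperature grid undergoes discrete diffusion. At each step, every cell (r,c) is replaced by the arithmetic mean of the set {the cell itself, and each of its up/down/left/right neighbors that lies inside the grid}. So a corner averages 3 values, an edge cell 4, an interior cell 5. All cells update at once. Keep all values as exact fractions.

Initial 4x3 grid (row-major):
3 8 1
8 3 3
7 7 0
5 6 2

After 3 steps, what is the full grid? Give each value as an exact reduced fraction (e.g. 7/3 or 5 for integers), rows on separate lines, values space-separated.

Answer: 11603/2160 62923/14400 157/40
9461/1800 14341/3000 8423/2400
2263/400 26977/6000 27409/7200
242/45 8581/1800 8011/2160

Derivation:
After step 1:
  19/3 15/4 4
  21/4 29/5 7/4
  27/4 23/5 3
  6 5 8/3
After step 2:
  46/9 1193/240 19/6
  181/30 423/100 291/80
  113/20 503/100 721/240
  71/12 137/30 32/9
After step 3:
  11603/2160 62923/14400 157/40
  9461/1800 14341/3000 8423/2400
  2263/400 26977/6000 27409/7200
  242/45 8581/1800 8011/2160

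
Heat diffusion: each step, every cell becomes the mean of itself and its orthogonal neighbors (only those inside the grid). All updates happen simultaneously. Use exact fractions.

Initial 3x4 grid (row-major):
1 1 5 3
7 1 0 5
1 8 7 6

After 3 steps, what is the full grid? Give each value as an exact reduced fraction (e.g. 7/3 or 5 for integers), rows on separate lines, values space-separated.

After step 1:
  3 2 9/4 13/3
  5/2 17/5 18/5 7/2
  16/3 17/4 21/4 6
After step 2:
  5/2 213/80 731/240 121/36
  427/120 63/20 18/5 523/120
  145/36 547/120 191/40 59/12
After step 3:
  2093/720 1363/480 4561/1440 7751/2160
  953/288 4207/1200 4543/1200 1169/288
  1093/270 743/180 357/80 281/60

Answer: 2093/720 1363/480 4561/1440 7751/2160
953/288 4207/1200 4543/1200 1169/288
1093/270 743/180 357/80 281/60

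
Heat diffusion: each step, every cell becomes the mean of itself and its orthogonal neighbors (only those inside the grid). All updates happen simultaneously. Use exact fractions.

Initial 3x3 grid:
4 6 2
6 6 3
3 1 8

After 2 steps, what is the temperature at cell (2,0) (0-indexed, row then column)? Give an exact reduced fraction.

Step 1: cell (2,0) = 10/3
Step 2: cell (2,0) = 151/36
Full grid after step 2:
  175/36 179/40 155/36
  1069/240 229/50 1009/240
  151/36 487/120 53/12

Answer: 151/36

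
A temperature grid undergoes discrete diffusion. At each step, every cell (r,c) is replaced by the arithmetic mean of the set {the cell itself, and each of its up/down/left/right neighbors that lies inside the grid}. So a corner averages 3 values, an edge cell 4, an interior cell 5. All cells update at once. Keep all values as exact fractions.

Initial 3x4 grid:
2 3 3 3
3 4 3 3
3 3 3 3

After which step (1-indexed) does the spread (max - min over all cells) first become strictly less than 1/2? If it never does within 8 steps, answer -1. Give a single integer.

Answer: 2

Derivation:
Step 1: max=13/4, min=8/3, spread=7/12
Step 2: max=313/100, min=26/9, spread=217/900
  -> spread < 1/2 first at step 2
Step 3: max=7463/2400, min=397/135, spread=3647/21600
Step 4: max=24649/8000, min=48421/16200, spread=59729/648000
Step 5: max=6624997/2160000, min=2919569/972000, spread=1233593/19440000
Step 6: max=16538027/5400000, min=88017623/29160000, spread=3219307/72900000
Step 7: max=2377404817/777600000, min=10583748989/3499200000, spread=1833163/55987200
Step 8: max=142501070003/46656000000, min=636204414451/209952000000, spread=80806409/3359232000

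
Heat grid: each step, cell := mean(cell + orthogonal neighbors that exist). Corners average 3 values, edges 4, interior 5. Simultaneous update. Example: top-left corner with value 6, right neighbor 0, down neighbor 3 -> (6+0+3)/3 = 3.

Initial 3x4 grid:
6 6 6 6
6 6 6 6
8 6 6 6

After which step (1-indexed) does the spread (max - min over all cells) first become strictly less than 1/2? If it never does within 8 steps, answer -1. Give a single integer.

Step 1: max=20/3, min=6, spread=2/3
Step 2: max=59/9, min=6, spread=5/9
Step 3: max=689/108, min=6, spread=41/108
  -> spread < 1/2 first at step 3
Step 4: max=81977/12960, min=6, spread=4217/12960
Step 5: max=4874749/777600, min=21679/3600, spread=38417/155520
Step 6: max=291136211/46656000, min=434597/72000, spread=1903471/9331200
Step 7: max=17397149089/2799360000, min=13075759/2160000, spread=18038617/111974400
Step 8: max=1041037782851/167961600000, min=1179326759/194400000, spread=883978523/6718464000

Answer: 3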